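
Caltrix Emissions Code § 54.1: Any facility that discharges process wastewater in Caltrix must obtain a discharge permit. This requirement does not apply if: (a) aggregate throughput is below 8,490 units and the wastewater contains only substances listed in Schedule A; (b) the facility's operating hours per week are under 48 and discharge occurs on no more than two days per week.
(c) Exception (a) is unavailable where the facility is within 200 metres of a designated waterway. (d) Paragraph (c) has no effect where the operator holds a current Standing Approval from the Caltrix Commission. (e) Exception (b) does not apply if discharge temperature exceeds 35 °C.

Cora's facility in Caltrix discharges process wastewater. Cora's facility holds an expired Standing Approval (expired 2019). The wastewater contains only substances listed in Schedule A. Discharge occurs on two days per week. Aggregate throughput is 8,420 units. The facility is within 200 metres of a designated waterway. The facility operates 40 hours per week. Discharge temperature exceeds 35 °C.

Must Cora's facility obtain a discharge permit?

Yes — Cora's facility must obtain a discharge permit.

All of (a)'s requirements are met (aggregate throughput is 8,420 units, below the 8,490 units limit; the wastewater is Schedule-A-only). But applying paragraphs (c)–(d): (c) operates against (a): the facility is within 200 m of a designated waterway. (d), which would lift (c), is not triggered — there is no Standing Approval in force. Exception (a) does not apply.
Exception (b): the facility's operating hours per week are 40, under the 48 limit; discharge occurs on no more than two days per week — every condition holds. But applying paragraph (e): (e) is engaged — discharge temperature exceeds 35 °C. So (b) is unavailable.
No exception displaces § 54.1.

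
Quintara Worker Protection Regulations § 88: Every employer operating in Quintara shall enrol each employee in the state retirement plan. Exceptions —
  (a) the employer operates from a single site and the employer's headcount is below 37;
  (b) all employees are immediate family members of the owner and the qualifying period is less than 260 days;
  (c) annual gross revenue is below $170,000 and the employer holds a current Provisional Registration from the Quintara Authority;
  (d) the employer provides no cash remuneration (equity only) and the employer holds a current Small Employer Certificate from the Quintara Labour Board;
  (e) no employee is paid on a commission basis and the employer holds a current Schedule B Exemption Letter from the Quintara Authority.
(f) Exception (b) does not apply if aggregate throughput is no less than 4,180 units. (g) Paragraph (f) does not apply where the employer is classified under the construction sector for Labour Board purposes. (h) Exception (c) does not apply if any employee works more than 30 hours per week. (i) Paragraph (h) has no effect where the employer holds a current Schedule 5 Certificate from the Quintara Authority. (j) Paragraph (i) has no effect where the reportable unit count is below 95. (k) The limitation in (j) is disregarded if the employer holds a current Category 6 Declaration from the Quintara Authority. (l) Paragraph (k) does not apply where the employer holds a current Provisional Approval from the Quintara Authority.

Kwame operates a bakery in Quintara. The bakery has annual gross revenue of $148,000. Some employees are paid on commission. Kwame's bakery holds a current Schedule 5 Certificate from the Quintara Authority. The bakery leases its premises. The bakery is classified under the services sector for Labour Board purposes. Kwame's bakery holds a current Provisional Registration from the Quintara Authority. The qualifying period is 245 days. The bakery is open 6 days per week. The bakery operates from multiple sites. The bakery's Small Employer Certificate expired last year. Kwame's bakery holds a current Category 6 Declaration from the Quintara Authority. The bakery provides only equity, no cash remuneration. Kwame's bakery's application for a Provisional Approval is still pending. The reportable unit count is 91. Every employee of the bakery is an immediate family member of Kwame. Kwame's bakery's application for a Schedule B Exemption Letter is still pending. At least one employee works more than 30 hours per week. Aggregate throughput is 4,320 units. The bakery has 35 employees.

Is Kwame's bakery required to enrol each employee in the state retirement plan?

Exception (a) requires that the employer operates from a single site; but the employer operates from multiple sites, so (a) is unavailable.
All of (b)'s requirements are met (every employee is an immediate family member; the qualifying period is 245 days, less than the 260 days limit). But: (f) is triggered — aggregate throughput is 4,320 units, meeting the 4,180 units threshold. (g), which would lift (f), is inapplicable — the bakery is classified under the services sector. So (b) is unavailable.
Exception (c) is satisfied on its face — annual gross revenue is $148,000, below the $170,000 limit; a current Provisional Registration is held. Under paragraphs (h)–(l): (h) is engaged (at least one employee exceeds 30 hours/week), but is set aside by (i): (i) operates against (h): a current Schedule 5 Certificate is held. (j) is engaged (the reportable unit count is 91, below the 95 limit), but is overridden by (k): (k) operates against (j): a current Category 6 Declaration is held. (l) does not operate here (there is no Provisional Approval in force), so (k) stands. Exception (c) stands.
Exception (d) fails — the Small Employer Certificate has expired.
Exception (e) does not apply: some employees are paid on commission.

No — exception (c) applies; Kwame's bakery is not required to enrol each employee in the state retirement plan.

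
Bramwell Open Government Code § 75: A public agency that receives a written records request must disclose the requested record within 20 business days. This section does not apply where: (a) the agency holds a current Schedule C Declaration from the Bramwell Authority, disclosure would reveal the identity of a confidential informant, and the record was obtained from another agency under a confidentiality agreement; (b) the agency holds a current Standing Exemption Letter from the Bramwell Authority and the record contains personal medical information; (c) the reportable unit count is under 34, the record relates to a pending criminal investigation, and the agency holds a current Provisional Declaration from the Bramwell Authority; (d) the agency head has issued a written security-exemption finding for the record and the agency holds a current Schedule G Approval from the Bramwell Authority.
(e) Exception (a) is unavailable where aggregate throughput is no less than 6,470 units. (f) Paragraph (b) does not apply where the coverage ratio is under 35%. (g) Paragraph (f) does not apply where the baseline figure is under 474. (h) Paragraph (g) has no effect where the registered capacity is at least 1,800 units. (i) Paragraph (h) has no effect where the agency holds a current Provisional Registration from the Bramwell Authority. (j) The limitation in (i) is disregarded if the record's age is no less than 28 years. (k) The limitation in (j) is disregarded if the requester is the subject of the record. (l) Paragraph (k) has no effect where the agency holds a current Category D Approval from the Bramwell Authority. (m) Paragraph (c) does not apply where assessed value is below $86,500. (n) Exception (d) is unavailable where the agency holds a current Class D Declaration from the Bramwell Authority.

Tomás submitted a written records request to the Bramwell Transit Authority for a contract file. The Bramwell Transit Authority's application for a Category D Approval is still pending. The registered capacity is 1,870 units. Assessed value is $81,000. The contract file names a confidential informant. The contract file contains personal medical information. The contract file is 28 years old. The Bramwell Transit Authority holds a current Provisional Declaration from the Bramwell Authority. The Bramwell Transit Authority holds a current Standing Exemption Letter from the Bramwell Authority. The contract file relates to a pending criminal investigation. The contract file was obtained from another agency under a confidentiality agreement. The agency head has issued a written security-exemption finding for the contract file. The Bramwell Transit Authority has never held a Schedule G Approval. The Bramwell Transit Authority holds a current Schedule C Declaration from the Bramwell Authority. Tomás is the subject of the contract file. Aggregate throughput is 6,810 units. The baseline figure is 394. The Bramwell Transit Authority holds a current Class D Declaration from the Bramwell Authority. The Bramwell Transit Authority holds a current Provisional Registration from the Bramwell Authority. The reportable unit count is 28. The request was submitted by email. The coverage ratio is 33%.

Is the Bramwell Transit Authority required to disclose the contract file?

No — exception (b) applies; the Bramwell Transit Authority is not required to disclose the contract file.

Exception (a)'s conditions are all satisfied: a current Schedule C Declaration is held; the contract file names a confidential informant; the contract file was obtained under a confidentiality agreement. Turning to paragraph (e): (e) is engaged — aggregate throughput is 6,810 units, meeting the 6,470 units threshold. (a) is therefore removed.
Exception (b)'s conditions are all satisfied: a current Standing Exemption Letter is held; the contract file contains personal medical information. As to paragraphs (f)–(l): (f) would limit (b) — the coverage ratio is 33%, under the 35% limit — but (g) sets (f) aside: (g) is engaged — the baseline figure is 394, under the 474 limit. (h) applies (the registered capacity is 1,870 units, meeting the 1,800 units threshold), but is overridden by (i): (i) is engaged — a current Provisional Registration is held. (j) operates (the record's age is 28 years, meeting the 28 years threshold), but is itself disapplied by (k): (k) operates against (j): Tomás is the subject of the contract file. (l) is not triggered (there is no Category D Approval in force), so (k) stands. So (b) applies.
All of (c)'s requirements are met (the reportable unit count is 28, under the 34 limit; the contract file relates to a pending investigation; a current Provisional Declaration is held). But applying paragraph (m): (m) is engaged — assessed value is $81,000, below the $86,500 limit. (c) is therefore removed.
Exception (d) fails — no current Schedule G Approval is held.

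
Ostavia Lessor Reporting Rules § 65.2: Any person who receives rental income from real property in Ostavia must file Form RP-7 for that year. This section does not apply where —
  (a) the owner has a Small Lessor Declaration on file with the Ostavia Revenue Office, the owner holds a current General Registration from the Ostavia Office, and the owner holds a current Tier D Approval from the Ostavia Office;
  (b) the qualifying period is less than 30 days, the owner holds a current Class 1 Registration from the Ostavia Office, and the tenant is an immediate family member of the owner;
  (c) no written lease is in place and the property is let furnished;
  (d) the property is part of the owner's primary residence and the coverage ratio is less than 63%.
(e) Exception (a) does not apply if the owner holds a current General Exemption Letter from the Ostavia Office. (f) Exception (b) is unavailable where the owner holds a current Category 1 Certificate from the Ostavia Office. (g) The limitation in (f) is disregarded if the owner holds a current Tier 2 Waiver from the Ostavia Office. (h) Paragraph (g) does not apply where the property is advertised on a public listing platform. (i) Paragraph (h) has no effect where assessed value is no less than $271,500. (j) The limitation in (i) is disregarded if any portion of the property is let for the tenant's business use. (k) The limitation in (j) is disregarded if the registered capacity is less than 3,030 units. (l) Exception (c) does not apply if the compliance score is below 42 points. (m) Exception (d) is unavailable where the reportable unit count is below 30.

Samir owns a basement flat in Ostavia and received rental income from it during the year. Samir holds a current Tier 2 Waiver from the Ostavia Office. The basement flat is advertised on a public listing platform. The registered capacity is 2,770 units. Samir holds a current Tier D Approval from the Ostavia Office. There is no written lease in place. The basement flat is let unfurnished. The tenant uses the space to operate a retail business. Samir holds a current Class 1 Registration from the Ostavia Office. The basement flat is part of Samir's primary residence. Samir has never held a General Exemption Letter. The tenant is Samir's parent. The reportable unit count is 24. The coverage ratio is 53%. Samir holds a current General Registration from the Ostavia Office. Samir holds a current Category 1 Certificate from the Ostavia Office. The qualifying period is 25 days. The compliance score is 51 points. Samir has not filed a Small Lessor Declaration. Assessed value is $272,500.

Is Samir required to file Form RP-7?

No — exception (b) applies; Samir is not required to file Form RP-7.

Exception (a) requires that the owner has a Small Lessor Declaration on file with the Ostavia Revenue Office; but no Small Lessor Declaration is on file, so (a) is unavailable.
All of (b)'s requirements are met (the qualifying period is 25 days, less than the 30 days limit; a current Class 1 Registration is held; the tenant is an immediate family member). Applying paragraphs (f)–(k): (f) would limit (b) — a current Category 1 Certificate is held — but (g) sets (f) aside: (g) operates against (f): a current Tier 2 Waiver is held. (h) would limit (g) — the property is publicly advertised — but (i) sets (h) aside: (i) operates against (h): assessed value is $272,500, meeting the $271,500 threshold. (j) would limit (i) — the space is let for business use — but (k) sets (j) aside: (k) is triggered — the registered capacity is 2,770 units, less than the 3,030 units limit. So (b) applies.
Exception (c) fails — the property is let unfurnished.
Exception (d) is satisfied on its face — the basement flat is part of the primary residence; the coverage ratio is 53%, less than the 63% limit. However, paragraph (m) must be considered: (m) is triggered — the reportable unit count is 24, below the 30 limit. (d) is therefore removed.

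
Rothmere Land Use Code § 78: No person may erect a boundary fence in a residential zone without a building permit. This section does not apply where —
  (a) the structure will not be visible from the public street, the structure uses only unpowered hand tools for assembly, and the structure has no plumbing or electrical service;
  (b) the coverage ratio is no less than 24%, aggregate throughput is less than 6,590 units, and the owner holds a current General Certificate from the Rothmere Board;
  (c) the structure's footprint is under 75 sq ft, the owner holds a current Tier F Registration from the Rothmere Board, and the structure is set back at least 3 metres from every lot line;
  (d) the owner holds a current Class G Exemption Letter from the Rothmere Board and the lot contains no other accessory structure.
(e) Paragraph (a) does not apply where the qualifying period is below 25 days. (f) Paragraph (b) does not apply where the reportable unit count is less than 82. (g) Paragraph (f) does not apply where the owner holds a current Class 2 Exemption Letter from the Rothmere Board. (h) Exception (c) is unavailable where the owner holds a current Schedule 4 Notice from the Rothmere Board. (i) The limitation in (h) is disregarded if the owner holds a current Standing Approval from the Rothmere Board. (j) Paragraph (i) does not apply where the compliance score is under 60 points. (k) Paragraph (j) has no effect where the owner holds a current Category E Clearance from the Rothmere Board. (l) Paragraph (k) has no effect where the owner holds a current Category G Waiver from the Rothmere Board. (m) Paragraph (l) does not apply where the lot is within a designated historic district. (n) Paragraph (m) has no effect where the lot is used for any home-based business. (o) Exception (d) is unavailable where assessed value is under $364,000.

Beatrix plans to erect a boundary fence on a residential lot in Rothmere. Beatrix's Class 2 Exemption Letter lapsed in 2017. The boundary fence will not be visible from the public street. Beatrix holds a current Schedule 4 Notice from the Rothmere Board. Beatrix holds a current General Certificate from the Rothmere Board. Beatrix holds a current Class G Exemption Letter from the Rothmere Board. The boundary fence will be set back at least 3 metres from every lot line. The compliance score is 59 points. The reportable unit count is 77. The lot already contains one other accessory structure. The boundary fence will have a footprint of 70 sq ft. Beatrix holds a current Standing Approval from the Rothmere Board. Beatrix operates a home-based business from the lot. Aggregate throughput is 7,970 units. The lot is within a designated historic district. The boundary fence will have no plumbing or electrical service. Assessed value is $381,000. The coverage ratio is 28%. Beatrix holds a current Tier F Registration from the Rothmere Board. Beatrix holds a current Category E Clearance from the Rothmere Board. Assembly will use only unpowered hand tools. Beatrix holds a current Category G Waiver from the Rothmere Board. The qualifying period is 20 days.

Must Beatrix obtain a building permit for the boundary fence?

Exception (a)'s conditions are all satisfied: the structure will not be visible from the street; assembly uses only hand tools; there is no plumbing or electrical service. But: (e) operates against (a): the qualifying period is 20 days, below the 25 days limit. Exception (a) does not apply.
Exception (b) fails — aggregate throughput is 7,970 units, not less than 6,590 units.
Exception (c): the structure's footprint is 70 sq ft, under the 75 sq ft limit; a current Tier F Registration is held; the setback is at least 3 m on every side — every condition holds. Turning to paragraphs (h)–(n): (h) operates against (c): a current Schedule 4 Notice is held. (i) would limit (h) — a current Standing Approval is held — but (j) sets (i) aside: (j) operates — the compliance score is 59 points, under the 60 points limit. (k) applies (a current Category E Clearance is held), but is set aside by (l): (l) is triggered — a current Category G Waiver is held. (m) would limit (l) — the lot is in a historic district — but (n) sets (m) aside: (n) applies — a home-based business operates on the lot. Exception (c) does not apply.
Exception (d) requires that the lot contains no other accessory structure; but the lot already has another accessory structure, so (d) is unavailable.
No exception applies. The general rule governs.

Yes — Beatrix must obtain a building permit.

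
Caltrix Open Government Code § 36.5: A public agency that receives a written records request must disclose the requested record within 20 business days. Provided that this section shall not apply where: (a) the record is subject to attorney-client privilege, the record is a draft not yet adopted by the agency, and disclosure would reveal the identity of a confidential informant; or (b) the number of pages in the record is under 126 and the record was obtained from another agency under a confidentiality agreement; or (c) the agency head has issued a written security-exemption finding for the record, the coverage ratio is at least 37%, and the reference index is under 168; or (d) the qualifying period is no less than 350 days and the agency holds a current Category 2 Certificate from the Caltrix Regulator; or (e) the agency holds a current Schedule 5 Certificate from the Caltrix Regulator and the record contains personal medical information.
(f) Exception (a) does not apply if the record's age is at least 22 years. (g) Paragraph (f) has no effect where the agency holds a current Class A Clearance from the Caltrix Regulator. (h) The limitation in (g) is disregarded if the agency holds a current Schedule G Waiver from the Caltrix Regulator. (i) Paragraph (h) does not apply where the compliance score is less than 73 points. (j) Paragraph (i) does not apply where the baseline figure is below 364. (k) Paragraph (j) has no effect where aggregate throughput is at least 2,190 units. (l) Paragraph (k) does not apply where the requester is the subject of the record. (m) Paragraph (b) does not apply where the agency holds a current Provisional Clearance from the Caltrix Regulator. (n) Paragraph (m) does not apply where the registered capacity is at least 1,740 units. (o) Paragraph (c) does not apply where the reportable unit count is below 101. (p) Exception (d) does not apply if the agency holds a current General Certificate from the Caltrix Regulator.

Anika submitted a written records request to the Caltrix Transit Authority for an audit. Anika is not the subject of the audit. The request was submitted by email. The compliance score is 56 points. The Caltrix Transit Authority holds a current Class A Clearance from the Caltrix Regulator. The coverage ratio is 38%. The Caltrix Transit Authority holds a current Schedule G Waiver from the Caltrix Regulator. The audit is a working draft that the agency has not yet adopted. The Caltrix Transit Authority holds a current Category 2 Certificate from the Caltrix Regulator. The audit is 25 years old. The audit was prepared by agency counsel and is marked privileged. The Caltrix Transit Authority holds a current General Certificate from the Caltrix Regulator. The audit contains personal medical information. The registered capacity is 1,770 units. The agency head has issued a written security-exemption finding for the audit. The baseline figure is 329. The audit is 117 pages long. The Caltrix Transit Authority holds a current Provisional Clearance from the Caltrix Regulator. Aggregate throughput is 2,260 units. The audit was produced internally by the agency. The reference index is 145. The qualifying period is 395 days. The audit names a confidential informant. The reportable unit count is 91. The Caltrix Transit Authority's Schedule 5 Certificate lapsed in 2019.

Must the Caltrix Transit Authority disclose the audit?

No — exception (a) applies; the Caltrix Transit Authority is not required to disclose the audit.

Exception (a) is satisfied on its face — the audit is privileged; the audit is an unadopted draft; the audit names a confidential informant. Applying paragraphs (f)–(l): (f) would limit (a) — the record's age is 25 years, meeting the 22 years threshold — but (g) sets (f) aside: (g) operates — a current Class A Clearance is held. (h) would limit (g) — a current Schedule G Waiver is held — but (i) sets (h) aside: (i) operates against (h): the compliance score is 56 points, less than the 73 points limit. (j) applies (the baseline figure is 329, below the 364 limit), but is displaced by (k): (k) operates against (j): aggregate throughput is 2,260 units, meeting the 2,190 units threshold. (l) is not triggered (Anika is not the subject of the audit), so (k) stands. (a) remains available.
Exception (b) fails — the audit was produced internally.
Exception (c) is satisfied on its face — a written security-exemption finding has been issued; the coverage ratio is 38%, meeting the 37% threshold; the reference index is 145, under the 168 limit. However, paragraph (o) must be considered: (o) operates against (c): the reportable unit count is 91, below the 101 limit. Exception (c) does not apply.
Exception (d) is satisfied on its face — the qualifying period is 395 days, meeting the 350 days threshold; a current Category 2 Certificate is held. However, paragraph (p) must be considered: (p) operates — a current General Certificate is held. So (d) is unavailable.
Exception (e) fails — no current Schedule 5 Certificate is held.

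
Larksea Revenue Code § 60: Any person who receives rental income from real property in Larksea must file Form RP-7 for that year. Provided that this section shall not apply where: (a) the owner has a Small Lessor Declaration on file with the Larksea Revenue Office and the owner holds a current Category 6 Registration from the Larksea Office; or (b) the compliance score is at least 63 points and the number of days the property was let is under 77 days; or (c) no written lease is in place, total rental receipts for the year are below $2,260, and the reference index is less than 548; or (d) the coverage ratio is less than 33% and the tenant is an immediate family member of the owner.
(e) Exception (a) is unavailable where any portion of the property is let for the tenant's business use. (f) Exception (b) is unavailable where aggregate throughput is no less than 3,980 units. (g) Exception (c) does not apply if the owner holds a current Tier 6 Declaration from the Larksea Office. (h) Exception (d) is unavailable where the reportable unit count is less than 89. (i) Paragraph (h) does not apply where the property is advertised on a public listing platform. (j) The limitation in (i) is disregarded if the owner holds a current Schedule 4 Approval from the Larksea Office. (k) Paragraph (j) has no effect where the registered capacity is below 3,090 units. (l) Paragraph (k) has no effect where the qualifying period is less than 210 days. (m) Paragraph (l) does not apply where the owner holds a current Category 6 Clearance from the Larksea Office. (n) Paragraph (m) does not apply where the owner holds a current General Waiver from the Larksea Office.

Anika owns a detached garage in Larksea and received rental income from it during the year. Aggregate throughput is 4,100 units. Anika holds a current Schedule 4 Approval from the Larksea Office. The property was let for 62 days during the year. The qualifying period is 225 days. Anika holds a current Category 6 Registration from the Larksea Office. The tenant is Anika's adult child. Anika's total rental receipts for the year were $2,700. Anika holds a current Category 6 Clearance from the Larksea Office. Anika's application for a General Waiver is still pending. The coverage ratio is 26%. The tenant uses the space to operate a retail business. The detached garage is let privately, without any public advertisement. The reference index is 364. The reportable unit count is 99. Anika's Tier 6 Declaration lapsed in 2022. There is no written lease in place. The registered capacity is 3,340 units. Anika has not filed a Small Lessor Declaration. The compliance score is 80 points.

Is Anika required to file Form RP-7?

No — exception (d) applies; Anika is not required to file Form RP-7.

Exception (a) fails — no Small Lessor Declaration is on file.
All of (b)'s requirements are met (the compliance score is 80 points, meeting the 63 points threshold; the number of days the property was let is 62 days, under the 77 days limit). But: (f) applies — aggregate throughput is 4,100 units, meeting the 3,980 units threshold. (b) is therefore removed.
Exception (c) does not apply: total rental receipts for the year are $2,700, not below $2,260.
Exception (d): the coverage ratio is 26%, less than the 33% limit; the tenant is an immediate family member — every condition holds. Applying paragraphs (h)–(n): (h), which would limit (d), is not engaged: the reportable unit count is 99, not less than 89. So (d) applies.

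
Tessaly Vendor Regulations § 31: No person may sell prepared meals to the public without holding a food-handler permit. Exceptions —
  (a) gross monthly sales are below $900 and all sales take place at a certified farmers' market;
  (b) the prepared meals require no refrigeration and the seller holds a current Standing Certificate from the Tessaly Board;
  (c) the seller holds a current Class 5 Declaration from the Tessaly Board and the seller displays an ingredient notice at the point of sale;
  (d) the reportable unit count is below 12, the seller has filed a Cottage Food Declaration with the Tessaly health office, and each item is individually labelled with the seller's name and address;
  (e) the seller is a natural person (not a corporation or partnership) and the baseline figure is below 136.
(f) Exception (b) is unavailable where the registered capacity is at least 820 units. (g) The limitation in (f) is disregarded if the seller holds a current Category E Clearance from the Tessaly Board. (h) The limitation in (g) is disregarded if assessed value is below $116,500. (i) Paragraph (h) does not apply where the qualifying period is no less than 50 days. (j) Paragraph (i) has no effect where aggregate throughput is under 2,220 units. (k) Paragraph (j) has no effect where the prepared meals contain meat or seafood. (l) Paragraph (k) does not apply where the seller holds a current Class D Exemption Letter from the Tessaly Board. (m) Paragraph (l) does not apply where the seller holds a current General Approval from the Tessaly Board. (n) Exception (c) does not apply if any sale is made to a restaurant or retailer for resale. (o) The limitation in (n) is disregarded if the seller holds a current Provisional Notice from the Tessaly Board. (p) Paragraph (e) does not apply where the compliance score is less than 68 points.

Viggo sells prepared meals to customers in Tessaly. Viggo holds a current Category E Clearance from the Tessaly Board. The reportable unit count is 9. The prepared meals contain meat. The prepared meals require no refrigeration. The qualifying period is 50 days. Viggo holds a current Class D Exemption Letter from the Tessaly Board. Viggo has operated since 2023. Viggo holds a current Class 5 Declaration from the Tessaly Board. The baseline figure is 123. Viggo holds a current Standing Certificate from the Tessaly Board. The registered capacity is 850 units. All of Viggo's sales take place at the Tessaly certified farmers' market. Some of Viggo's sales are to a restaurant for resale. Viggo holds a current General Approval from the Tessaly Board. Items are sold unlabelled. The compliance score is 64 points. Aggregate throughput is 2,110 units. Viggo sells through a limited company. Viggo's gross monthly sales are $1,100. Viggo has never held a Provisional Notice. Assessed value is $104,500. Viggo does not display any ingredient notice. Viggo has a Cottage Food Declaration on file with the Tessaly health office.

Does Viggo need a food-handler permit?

No — exception (b) applies; Viggo is not required to hold a food-handler permit.

Exception (a) requires that gross monthly sales are below $900; but gross monthly sales are $1,100, not below $900, so (a) is unavailable.
Exception (b) is satisfied on its face — the prepared meals are shelf-stable; a current Standing Certificate is held. Applying paragraphs (f)–(m): (f) is engaged (the registered capacity is 850 units, meeting the 820 units threshold), but is displaced by (g): (g) is triggered — a current Category E Clearance is held. (h) is engaged (assessed value is $104,500, below the $116,500 limit), but is itself disapplied by (i): (i) operates against (h): the qualifying period is 50 days, meeting the 50 days threshold. (j) would limit (i) — aggregate throughput is 2,110 units, under the 2,220 units limit — but (k) sets (j) aside: (k) is engaged — the prepared meals contain meat. (l) is triggered (a current Class D Exemption Letter is held), but is overridden by (m): (m) operates against (l): a current General Approval is held. So (b) applies.
Exception (c) fails — no ingredient notice is displayed.
Exception (d) does not apply: items are sold unlabelled.
Exception (e) does not apply: the seller operates through a limited company.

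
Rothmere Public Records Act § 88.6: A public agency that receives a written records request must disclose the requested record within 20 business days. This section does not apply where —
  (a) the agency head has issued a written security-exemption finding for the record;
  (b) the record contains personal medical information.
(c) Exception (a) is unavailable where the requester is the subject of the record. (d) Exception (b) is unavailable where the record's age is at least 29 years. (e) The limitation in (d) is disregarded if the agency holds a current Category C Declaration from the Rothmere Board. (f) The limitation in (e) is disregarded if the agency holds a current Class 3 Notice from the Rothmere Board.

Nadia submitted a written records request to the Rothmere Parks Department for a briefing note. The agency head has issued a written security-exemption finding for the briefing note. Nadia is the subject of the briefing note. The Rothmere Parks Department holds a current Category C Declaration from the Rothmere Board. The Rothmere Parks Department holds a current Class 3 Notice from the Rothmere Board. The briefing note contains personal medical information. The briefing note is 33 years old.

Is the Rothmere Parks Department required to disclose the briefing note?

Yes — the Rothmere Parks Department must disclose the briefing note.

All of (a)'s requirements are met (a written security-exemption finding has been issued). However, paragraph (c) must be considered: (c) operates against (a): Nadia is the subject of the briefing note. Exception (a) does not apply.
All of (b)'s requirements are met (the briefing note contains personal medical information). But applying paragraphs (d)–(f): (d) operates against (b): the record's age is 33 years, meeting the 29 years threshold. (e) would limit (d) — a current Category C Declaration is held — but (f) sets (e) aside: (f) operates against (e): a current Class 3 Notice is held. (b) is therefore removed.
Every exception is unavailable, so the rule governs.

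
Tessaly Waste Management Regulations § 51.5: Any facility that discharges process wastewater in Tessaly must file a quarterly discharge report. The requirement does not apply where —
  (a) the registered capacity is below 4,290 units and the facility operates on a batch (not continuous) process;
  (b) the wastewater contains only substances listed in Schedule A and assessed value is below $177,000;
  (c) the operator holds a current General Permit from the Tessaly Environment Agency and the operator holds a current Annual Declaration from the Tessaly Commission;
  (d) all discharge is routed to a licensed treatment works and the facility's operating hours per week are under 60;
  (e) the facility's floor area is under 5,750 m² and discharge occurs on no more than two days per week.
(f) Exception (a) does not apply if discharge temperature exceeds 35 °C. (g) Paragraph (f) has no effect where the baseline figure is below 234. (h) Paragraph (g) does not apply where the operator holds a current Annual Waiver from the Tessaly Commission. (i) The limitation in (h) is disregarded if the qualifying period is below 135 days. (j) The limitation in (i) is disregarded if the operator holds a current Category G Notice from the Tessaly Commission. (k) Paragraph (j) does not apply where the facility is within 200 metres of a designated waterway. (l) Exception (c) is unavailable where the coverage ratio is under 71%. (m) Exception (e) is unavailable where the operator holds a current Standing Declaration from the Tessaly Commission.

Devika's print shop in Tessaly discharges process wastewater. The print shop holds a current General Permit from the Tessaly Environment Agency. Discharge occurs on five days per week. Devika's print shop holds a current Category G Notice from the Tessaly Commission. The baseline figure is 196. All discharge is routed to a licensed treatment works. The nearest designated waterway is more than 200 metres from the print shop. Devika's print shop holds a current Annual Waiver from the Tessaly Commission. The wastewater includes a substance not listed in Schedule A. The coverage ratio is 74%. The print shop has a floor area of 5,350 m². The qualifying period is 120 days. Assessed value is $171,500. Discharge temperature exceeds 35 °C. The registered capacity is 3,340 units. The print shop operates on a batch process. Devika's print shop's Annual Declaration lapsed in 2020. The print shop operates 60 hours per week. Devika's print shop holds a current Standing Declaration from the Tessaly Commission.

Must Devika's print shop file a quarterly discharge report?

Yes — Devika's print shop must file a quarterly discharge report.

All of (a)'s requirements are met (the registered capacity is 3,340 units, below the 4,290 units limit; the facility operates on a batch process). But applying paragraphs (f)–(k): (f) is triggered — discharge temperature exceeds 35 °C. (g) would limit (f) — the baseline figure is 196, below the 234 limit — but (h) sets (g) aside: (h) applies — a current Annual Waiver is held. (i) would limit (h) — the qualifying period is 120 days, below the 135 days limit — but (j) sets (i) aside: (j) operates against (i): a current Category G Notice is held. (k) is not engaged (the print shop is more than 200 m from any designated waterway), so (j) stands. So (a) is unavailable.
Exception (b) does not apply: the wastewater includes a non-Schedule-A substance.
Exception (c) does not apply: there is no Annual Declaration in force.
Exception (d) fails — the facility's operating hours per week are 60, not under 60.
Exception (e) does not apply: discharge occurs on five days per week.
No exception applies. The general rule governs.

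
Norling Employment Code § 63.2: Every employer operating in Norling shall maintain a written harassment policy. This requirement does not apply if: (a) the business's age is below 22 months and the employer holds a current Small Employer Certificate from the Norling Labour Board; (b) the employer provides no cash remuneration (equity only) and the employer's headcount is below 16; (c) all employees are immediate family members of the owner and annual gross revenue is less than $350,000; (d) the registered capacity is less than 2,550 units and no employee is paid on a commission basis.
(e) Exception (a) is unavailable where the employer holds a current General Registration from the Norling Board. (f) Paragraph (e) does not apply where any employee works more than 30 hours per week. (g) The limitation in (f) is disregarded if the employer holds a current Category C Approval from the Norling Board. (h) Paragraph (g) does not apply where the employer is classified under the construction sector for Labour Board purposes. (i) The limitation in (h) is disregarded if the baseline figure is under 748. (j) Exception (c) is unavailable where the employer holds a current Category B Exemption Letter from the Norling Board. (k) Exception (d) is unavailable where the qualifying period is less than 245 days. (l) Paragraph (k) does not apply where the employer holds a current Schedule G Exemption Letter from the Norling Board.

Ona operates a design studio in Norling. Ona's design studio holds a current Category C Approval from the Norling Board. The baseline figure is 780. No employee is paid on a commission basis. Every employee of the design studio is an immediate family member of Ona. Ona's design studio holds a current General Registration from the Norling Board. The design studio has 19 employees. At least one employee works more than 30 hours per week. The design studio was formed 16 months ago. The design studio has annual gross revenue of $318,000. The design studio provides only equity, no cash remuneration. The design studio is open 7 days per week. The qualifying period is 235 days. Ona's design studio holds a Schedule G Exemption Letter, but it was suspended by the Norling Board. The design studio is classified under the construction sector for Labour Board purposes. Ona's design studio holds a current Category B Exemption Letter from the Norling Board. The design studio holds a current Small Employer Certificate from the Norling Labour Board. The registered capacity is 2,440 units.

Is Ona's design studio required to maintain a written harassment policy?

Exception (a): the business's age is 16 months, below the 22 months limit; a current Small Employer Certificate is held — every condition holds. Applying paragraphs (e)–(i): (e) is triggered (a current General Registration is held), but is itself disapplied by (f): (f) operates against (e): at least one employee exceeds 30 hours/week. (g) applies (a current Category C Approval is held), but is set aside by (h): (h) operates against (g): the design studio is classified under the construction sector. (i), which would lift (h), does not operate here — the baseline figure is 780, not under 748. Exception (a) stands.
Exception (b) requires that the employer's headcount is below 16; but the employer's headcount is 19, not below 16, so (b) is unavailable.
Exception (c) is satisfied on its face — every employee is an immediate family member; annual gross revenue is $318,000, less than the $350,000 limit. Turning to paragraph (j): (j) is engaged — a current Category B Exemption Letter is held. (c) is therefore removed.
Exception (d) is satisfied on its face — the registered capacity is 2,440 units, less than the 2,550 units limit; no employee is paid on commission. However, paragraphs (k)–(l) must be considered: (k) is triggered — the qualifying period is 235 days, less than the 245 days limit. (l) is not engaged (there is no Schedule G Exemption Letter in force), so (k) stands. So (d) is unavailable.

No — exception (a) applies; Ona's design studio is not required to maintain a written harassment policy.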